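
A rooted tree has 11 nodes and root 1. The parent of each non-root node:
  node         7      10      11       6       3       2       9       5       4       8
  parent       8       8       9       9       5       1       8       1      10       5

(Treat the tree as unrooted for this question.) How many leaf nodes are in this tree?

The leaves are 2, 3, 4, 6, 7, 11.
That is 6 leaves.

6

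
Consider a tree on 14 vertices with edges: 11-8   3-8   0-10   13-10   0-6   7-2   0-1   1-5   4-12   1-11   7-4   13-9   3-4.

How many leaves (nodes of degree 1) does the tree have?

The leaves are 2, 5, 6, 9, 12.
That is 5 leaves.

5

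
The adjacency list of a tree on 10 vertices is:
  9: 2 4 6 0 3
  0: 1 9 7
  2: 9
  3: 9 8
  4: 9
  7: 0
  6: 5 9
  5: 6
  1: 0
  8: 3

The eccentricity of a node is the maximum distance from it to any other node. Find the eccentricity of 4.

The node farthest from 4 is 1 (8, 5, 7 also at distance 3), via 4 – 9 – 0 – 1 — 3 edges.

3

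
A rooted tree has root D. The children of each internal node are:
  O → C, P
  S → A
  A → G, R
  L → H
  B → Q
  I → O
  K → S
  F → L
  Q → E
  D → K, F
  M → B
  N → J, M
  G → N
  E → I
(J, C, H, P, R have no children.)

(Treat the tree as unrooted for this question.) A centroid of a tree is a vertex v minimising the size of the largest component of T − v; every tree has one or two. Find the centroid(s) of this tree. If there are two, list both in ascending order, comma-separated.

Removing N splits the tree into components of sizes 9, 8, 1; the largest is 9 ≤ ⌊19/2⌋ = 9.
Every other node leaves some component of size > 9, so the centroid is unique.

N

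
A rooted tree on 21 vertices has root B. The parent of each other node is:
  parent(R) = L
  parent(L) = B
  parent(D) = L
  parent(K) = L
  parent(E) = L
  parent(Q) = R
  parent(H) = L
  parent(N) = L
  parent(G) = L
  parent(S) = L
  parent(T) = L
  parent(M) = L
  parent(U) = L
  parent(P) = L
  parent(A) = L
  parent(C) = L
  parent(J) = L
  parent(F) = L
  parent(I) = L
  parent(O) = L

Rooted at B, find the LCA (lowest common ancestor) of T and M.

L

Path T→root: T L B; path M→root: M L B.
First common node: L.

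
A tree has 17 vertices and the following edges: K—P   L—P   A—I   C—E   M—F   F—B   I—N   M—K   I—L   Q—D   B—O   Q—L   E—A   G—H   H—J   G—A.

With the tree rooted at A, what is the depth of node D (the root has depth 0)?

4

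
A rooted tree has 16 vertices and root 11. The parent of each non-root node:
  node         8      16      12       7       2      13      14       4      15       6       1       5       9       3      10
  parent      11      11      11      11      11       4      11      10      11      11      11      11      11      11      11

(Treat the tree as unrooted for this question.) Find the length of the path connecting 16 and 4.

3

Walking from 16: 16 - 11 - 10 - 4. Length 3.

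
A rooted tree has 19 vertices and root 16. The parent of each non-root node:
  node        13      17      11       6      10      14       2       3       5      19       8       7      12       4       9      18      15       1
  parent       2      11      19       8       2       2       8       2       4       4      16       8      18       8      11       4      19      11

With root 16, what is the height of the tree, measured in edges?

17 sits deepest: 16-8-4-19-11-17 — 5 edges from the root.

5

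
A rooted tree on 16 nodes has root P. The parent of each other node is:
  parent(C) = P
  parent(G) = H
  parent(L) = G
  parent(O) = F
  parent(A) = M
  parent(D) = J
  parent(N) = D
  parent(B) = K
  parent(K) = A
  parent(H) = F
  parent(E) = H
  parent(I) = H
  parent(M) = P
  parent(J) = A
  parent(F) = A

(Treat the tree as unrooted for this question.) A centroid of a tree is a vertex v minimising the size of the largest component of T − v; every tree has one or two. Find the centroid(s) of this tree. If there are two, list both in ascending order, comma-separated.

A

Delete A: the remaining components have sizes 7, 3, 3, 2. Max 7 ≤ 8, so A is a centroid.
Every other node leaves some component of size > 8, so the centroid is unique.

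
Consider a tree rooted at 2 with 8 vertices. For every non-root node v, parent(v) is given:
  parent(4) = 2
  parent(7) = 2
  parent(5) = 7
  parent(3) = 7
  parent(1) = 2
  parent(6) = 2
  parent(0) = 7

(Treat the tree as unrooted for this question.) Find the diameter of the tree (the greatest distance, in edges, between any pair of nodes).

3

BFS from 1 reaches 3 last, at distance 3; BFS from 3 confirms no node is farther.
Path: 1–2–7–3.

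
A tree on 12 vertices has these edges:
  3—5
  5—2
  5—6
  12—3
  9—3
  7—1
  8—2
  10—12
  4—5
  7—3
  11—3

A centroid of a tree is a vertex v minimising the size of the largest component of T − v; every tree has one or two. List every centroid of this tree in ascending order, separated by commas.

Delete 3: the remaining components have sizes 5, 2, 2, 1, 1. Max 5 ≤ 6, so 3 is a centroid.
Every other node leaves some component of size > 6, so the centroid is unique.

3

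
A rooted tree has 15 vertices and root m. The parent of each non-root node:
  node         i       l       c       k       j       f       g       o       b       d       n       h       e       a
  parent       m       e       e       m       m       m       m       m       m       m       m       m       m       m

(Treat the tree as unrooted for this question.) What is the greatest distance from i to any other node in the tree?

A farthest node from i is l (c also at distance 3).
The path i–m–e–l has 3 edges.

3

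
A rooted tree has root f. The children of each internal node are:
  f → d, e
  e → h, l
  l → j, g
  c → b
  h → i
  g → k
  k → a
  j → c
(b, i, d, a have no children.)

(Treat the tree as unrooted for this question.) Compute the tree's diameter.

6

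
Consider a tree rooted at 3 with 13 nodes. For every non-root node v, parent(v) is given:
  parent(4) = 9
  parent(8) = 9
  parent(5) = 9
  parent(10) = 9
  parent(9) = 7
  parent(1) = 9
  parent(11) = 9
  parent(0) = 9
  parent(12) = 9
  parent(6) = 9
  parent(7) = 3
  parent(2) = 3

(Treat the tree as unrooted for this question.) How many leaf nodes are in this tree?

10

The leaves are 0, 1, 2, 4, 5, 6, 8, 10, 11, 12.
That is 10 leaves.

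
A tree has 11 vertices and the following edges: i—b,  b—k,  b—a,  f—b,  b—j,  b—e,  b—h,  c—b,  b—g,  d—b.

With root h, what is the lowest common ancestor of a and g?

Ancestors of a (toward the root): a, b, h.
Ancestors of g: g, b, h.
The deepest node appearing in both lists is b.

b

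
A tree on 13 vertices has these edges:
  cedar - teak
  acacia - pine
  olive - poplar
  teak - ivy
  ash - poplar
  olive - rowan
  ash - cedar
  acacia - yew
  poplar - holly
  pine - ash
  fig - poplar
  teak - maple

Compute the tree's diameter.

6

Starting from rowan, a farthest node is yew at distance 6.
One longest path: rowan–olive–poplar–ash–pine–acacia–yew.
So the diameter is 6.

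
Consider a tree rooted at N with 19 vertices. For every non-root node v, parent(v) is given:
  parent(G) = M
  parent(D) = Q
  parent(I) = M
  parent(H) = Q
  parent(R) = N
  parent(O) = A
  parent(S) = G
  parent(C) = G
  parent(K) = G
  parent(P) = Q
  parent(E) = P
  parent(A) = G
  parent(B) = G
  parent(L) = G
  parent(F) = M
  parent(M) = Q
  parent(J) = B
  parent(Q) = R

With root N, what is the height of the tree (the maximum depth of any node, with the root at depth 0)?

6

A deepest node is J, reached by N–R–Q–M–G–B–J.
That path has 6 edges, so the height is 6.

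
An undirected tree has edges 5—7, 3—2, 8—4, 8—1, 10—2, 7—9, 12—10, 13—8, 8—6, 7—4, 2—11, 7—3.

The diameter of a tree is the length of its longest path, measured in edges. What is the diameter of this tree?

BFS from 1 reaches 12 last, at distance 7; BFS from 12 confirms no node is farther.
Path: 1-8-4-7-3-2-10-12.

7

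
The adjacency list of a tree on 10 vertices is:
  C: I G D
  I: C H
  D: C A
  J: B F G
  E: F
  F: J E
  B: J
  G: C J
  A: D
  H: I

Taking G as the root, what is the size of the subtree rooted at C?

5

C's subtree: {C, D, I, A, H}, size 5.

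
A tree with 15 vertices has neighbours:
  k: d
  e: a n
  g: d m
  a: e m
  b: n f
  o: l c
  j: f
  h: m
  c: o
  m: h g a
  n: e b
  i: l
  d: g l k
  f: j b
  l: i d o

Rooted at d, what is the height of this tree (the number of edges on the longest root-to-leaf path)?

8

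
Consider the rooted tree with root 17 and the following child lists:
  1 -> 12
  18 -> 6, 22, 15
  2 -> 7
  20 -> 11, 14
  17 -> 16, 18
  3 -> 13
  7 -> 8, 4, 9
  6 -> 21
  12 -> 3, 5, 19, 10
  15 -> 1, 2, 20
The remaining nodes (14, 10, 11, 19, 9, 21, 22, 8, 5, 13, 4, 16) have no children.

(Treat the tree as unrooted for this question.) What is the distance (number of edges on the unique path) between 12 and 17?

4

Walking from 12: 12–1–15–18–17. Length 4.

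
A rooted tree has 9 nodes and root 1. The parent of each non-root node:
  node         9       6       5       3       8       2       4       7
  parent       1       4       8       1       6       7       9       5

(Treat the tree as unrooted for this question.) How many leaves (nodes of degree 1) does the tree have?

2

Exactly 2 nodes have a single neighbour: 2, 3.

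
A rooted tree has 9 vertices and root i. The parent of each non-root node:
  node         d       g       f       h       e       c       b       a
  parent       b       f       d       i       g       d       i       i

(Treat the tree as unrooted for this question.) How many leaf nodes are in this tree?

The leaves are a, c, e, h.
That is 4 leaves.

4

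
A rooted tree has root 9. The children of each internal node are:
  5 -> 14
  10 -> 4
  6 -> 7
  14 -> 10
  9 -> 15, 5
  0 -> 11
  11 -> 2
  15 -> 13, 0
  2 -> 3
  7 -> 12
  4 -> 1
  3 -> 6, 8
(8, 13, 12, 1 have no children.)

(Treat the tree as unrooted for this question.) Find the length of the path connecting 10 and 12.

11

10 – 14 – 5 – 9 – 15 – 0 – 11 – 2 – 3 – 6 – 7 – 12: 11 edges.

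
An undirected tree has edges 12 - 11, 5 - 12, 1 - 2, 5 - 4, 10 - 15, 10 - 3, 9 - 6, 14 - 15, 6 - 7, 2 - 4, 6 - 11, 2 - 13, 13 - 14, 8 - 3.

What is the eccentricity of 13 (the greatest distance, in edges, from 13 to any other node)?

The node farthest from 13 is 9 (7 also at distance 7), via 13–2–4–5–12–11–6–9 — 7 edges.

7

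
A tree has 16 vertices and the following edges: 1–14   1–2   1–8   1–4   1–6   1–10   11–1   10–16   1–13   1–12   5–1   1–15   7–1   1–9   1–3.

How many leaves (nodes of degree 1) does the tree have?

14

Degree-1 nodes: 2, 3, 4, 5, 6, 7, 8, 9, 11, 12, 13, 14, 15, 16 — 14 of them.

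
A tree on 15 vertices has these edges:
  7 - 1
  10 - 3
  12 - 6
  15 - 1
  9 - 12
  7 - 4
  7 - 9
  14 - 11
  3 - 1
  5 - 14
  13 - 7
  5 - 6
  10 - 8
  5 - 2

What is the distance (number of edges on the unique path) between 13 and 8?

5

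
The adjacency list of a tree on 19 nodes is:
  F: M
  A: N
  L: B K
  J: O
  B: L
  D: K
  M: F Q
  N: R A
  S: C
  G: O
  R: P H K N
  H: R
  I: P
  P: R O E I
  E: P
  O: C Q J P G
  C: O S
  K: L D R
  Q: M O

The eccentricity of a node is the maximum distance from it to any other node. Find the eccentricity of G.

6

A farthest node from G is B.
The path G-O-P-R-K-L-B has 6 edges.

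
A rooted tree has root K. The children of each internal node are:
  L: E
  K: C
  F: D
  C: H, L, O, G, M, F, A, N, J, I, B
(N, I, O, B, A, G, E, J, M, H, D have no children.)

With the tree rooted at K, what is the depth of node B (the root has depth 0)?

2

Path from K to B: K – C – B, which has 2 edges.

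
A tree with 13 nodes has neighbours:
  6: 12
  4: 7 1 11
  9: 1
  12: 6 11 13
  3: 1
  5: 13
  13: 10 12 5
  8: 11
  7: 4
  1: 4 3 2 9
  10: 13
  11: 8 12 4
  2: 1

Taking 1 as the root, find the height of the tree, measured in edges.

5

A deepest node is 10, reached by 1 – 4 – 11 – 12 – 13 – 10.
That path has 5 edges, so the height is 5.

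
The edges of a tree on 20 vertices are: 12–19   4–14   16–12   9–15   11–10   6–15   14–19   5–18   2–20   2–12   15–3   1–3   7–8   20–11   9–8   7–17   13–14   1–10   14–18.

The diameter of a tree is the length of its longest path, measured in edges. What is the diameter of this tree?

BFS from 17 reaches 5 last, at distance 15; BFS from 5 confirms no node is farther.
Path: 17–7–8–9–15–3–1–10–11–20–2–12–19–14–18–5.

15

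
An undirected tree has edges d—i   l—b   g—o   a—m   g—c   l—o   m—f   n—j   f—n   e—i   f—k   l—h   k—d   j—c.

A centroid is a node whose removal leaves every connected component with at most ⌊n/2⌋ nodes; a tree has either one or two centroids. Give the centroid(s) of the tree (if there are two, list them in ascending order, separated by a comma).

If n is removed the pieces have sizes 7, 7, all ≤ ⌊15/2⌋ = 7.
Every other node leaves some component of size > 7, so the centroid is unique.

n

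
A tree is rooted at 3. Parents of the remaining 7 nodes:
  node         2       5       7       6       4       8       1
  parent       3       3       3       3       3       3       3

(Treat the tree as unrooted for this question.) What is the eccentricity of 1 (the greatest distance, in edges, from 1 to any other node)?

2

A farthest node from 1 is 2 (8, 5, 7, 6, 4 also at distance 2).
The path 1 – 3 – 2 has 2 edges.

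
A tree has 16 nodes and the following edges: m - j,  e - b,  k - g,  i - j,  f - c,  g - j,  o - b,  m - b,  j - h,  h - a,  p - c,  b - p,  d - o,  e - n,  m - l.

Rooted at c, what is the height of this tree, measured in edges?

6

k sits deepest: c-p-b-m-j-g-k — 6 edges from the root.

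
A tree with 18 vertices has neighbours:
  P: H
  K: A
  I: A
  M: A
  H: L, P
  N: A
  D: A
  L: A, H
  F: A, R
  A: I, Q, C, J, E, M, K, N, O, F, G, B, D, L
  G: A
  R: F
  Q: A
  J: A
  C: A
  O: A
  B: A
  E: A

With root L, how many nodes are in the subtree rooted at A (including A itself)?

15

The subtree rooted at A contains: A, O, K, F, N, Q, B, E, J, M, D, C, I, G, R — 15 nodes.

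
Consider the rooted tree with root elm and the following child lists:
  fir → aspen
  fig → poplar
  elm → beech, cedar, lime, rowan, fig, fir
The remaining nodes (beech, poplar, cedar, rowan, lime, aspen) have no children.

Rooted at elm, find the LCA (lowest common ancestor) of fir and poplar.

elm

Ancestors of fir (toward the root): fir, elm.
Ancestors of poplar: poplar, fig, elm.
The deepest node appearing in both lists is elm.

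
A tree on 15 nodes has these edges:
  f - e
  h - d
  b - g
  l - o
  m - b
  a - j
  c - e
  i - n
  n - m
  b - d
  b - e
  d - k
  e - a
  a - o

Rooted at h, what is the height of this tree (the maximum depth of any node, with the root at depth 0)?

The longest root-to-leaf path is h – d – b – e – a – o – l (6 edges).

6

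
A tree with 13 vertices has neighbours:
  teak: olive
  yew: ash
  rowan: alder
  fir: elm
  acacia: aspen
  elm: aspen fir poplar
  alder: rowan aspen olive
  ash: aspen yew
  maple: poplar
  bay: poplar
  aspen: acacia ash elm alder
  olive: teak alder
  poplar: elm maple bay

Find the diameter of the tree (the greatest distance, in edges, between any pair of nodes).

BFS from maple reaches teak last, at distance 6; BFS from teak confirms no node is farther.
Path: maple - poplar - elm - aspen - alder - olive - teak.

6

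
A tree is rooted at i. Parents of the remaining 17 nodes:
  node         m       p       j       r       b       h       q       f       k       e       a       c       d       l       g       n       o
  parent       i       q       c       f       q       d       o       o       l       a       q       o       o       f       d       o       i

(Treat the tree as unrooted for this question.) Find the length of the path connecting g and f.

Walking from g: g - d - o - f. Length 3.

3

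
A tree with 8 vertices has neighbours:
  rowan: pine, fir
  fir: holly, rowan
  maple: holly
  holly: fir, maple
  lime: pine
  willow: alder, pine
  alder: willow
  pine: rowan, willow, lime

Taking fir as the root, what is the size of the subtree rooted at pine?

The subtree rooted at pine contains: pine, lime, willow, alder — 4 nodes.

4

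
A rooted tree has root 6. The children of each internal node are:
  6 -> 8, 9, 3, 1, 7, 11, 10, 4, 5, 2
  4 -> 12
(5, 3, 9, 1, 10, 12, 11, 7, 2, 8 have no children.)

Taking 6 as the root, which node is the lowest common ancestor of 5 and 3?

Ancestors of 5 (toward the root): 5, 6.
Ancestors of 3: 3, 6.
The deepest node appearing in both lists is 6.

6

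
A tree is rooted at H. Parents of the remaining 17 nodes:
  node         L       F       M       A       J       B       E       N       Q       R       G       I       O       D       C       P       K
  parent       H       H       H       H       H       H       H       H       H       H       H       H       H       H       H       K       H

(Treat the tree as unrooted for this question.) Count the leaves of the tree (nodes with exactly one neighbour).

16

Degree-1 nodes: A, B, C, D, E, F, G, I, J, L, M, N, O, P, Q, R — 16 of them.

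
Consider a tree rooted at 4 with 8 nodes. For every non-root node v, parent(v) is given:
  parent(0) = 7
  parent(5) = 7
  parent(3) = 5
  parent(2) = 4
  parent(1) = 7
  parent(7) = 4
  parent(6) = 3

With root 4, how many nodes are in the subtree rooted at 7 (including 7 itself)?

6

Descendants of 7 (including itself): 7, 5, 0, 1, 3, 6. That's 6.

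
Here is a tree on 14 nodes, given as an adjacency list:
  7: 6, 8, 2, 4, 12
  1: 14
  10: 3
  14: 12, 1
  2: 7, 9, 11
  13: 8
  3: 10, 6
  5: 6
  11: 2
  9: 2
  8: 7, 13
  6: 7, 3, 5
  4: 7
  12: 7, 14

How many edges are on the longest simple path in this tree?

A longest path is 10–3–6–7–12–14–1, with 6 edges.

6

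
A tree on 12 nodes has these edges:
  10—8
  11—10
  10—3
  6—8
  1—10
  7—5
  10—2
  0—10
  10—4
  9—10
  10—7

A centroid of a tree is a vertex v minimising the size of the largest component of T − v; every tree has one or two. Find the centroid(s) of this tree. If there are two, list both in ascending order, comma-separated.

10

Removing 10 splits the tree into components of sizes 2, 2, 1, 1, 1, 1, 1, 1, 1; the largest is 2 ≤ ⌊12/2⌋ = 6.
Every other node leaves some component of size > 6, so the centroid is unique.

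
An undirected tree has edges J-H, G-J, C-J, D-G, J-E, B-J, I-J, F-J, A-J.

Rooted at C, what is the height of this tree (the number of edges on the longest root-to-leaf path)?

3

The longest root-to-leaf path is C – J – G – D (3 edges).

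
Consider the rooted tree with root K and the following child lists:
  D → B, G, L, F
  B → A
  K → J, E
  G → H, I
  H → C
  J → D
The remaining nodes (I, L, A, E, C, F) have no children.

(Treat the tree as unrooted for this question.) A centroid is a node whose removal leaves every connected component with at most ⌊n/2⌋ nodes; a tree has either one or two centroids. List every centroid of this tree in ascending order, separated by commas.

If D is removed the pieces have sizes 4, 3, 2, 1, 1, all ≤ ⌊12/2⌋ = 6.
Every other node leaves some component of size > 6, so the centroid is unique.

D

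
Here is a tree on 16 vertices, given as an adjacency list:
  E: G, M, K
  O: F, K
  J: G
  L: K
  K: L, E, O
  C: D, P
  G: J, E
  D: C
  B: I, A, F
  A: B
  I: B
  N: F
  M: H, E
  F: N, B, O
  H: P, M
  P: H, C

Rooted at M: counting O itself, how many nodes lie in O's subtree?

6

O's subtree: {O, F, B, N, I, A}, size 6.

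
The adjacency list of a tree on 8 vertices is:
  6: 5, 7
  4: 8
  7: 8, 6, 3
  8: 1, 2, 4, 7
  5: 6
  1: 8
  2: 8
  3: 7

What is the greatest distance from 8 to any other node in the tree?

3

A farthest node from 8 is 5.
The path 8-7-6-5 has 3 edges.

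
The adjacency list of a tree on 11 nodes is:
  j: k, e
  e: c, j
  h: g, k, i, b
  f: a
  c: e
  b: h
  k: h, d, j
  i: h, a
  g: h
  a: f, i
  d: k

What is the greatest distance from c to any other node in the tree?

7

The node farthest from c is f, via c – e – j – k – h – i – a – f — 7 edges.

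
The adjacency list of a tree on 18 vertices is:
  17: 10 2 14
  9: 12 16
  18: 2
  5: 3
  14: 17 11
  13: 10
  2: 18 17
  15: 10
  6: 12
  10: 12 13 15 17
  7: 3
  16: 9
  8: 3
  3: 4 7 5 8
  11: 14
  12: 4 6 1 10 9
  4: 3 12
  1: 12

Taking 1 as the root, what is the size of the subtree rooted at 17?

5

Descendants of 17 (including itself): 17, 2, 14, 18, 11. That's 5.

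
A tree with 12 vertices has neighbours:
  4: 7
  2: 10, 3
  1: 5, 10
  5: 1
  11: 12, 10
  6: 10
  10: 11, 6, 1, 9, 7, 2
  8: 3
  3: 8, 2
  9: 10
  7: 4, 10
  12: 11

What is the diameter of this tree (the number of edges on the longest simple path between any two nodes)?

Starting from 12, a farthest node is 8 at distance 5.
One longest path: 12 – 11 – 10 – 2 – 3 – 8.
So the diameter is 5.

5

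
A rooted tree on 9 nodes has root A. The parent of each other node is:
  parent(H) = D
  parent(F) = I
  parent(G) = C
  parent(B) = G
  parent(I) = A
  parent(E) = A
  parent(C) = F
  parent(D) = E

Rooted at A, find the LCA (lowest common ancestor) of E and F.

A

Ancestors of E (toward the root): E, A.
Ancestors of F: F, I, A.
The deepest node appearing in both lists is A.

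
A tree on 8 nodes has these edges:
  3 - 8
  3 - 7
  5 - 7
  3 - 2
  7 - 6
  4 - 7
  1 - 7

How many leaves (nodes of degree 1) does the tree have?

6

Exactly 6 nodes have a single neighbour: 1, 2, 4, 5, 6, 8.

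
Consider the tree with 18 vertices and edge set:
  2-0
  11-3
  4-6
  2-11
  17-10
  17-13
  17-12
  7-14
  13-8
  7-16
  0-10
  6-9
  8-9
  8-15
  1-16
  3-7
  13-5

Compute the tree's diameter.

13

Starting from 1, a farthest node is 4 at distance 13.
One longest path: 1 – 16 – 7 – 3 – 11 – 2 – 0 – 10 – 17 – 13 – 8 – 9 – 6 – 4.
So the diameter is 13.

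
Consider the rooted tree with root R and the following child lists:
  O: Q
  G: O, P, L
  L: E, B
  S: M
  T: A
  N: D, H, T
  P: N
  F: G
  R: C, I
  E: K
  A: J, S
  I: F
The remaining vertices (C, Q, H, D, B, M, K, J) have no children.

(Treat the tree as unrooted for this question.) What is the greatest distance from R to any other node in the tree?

A farthest node from R is M.
The path R-I-F-G-P-N-T-A-S-M has 9 edges.

9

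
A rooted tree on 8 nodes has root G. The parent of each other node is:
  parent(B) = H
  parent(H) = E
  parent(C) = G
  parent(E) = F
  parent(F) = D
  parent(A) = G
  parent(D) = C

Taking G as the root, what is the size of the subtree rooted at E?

3

The subtree rooted at E contains: E, H, B — 3 nodes.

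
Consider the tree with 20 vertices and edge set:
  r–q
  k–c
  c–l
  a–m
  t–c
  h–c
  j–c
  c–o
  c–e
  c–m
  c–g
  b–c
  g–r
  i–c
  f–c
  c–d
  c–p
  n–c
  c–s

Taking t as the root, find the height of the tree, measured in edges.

4

A deepest node is q, reached by t → c → g → r → q.
That path has 4 edges, so the height is 4.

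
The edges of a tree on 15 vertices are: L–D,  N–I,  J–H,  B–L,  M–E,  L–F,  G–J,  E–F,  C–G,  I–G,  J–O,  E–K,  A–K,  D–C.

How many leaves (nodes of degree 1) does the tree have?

The leaves are A, B, H, M, N, O.
That is 6 leaves.

6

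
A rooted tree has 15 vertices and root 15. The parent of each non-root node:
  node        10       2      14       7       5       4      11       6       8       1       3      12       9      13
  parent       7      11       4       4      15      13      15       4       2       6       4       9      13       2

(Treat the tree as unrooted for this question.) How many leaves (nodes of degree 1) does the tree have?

7

Degree-1 nodes: 1, 3, 5, 8, 10, 12, 14 — 7 of them.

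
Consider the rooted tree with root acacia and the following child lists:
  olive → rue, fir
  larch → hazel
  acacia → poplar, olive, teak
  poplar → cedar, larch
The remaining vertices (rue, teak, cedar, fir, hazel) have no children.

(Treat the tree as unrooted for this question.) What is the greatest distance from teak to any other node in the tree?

4

A farthest node from teak is hazel.
The path teak–acacia–poplar–larch–hazel has 4 edges.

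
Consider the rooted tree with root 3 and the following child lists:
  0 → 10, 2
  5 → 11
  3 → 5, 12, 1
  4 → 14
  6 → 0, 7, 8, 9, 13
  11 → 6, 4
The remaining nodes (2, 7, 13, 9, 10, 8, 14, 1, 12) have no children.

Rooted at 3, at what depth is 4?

3

3 – 5 – 11 – 4 — 3 edges.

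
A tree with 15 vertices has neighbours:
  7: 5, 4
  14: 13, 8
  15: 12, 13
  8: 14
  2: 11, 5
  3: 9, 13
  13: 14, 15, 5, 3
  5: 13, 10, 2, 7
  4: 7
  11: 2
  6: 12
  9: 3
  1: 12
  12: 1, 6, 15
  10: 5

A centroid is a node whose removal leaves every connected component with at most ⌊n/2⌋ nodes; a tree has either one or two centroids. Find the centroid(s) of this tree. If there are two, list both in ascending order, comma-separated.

Delete 13: the remaining components have sizes 6, 4, 2, 2. Max 6 ≤ 7, so 13 is a centroid.
No neighbour of 13 does as well, so 13 is the unique centroid.

13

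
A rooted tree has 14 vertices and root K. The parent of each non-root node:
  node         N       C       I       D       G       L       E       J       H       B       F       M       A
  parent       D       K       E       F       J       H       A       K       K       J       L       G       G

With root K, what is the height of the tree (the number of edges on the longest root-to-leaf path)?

5

N sits deepest: K – H – L – F – D – N — 5 edges from the root.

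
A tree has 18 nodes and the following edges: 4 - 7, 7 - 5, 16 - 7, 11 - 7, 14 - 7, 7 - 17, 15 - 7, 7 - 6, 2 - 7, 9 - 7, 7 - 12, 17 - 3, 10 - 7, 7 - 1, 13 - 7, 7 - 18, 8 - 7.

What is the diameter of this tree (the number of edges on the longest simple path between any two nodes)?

3

A longest path is 3–17–7–18, with 3 edges.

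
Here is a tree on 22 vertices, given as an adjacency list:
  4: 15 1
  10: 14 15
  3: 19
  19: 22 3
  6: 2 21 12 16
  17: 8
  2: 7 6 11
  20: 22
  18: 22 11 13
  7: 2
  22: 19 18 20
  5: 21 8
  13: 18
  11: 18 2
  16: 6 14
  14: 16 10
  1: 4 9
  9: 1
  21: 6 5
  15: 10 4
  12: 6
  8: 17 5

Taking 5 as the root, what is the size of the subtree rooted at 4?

3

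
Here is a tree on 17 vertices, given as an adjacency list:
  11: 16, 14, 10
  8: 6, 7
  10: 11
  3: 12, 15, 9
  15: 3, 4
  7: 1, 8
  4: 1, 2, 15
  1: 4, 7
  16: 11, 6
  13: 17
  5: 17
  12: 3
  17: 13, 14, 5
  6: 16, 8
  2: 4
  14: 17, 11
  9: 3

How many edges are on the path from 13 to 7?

13–17–14–11–16–6–8–7: 7 edges.

7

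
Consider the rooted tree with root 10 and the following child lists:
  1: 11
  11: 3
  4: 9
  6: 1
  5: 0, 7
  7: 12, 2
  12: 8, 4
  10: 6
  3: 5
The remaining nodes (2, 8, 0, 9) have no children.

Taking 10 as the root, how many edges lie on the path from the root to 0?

6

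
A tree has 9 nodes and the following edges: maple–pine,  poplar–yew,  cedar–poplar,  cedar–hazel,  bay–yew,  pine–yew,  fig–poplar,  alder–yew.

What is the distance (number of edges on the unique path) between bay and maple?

The path is bay - yew - pine - maple, which has 3 edges.

3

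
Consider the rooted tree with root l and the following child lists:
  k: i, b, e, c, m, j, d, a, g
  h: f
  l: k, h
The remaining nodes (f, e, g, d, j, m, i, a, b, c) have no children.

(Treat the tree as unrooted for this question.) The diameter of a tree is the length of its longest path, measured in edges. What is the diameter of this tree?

4

A longest path is f – h – l – k – d, with 4 edges.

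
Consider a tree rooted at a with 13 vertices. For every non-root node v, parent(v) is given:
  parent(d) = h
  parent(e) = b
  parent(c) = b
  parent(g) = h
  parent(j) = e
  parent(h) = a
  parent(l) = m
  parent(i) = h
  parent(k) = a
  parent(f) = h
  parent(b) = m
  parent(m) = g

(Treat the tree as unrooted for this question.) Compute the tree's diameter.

A longest path is j - e - b - m - g - h - a - k, with 7 edges.

7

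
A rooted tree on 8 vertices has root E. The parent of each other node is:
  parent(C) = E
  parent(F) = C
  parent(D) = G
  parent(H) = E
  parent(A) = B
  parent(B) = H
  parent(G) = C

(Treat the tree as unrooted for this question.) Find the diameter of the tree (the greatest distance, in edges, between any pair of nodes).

A longest path is A-B-H-E-C-G-D, with 6 edges.

6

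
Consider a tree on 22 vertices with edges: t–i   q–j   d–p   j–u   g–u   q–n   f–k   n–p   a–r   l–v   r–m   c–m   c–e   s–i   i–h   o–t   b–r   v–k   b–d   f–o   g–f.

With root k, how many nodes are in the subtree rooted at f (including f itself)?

19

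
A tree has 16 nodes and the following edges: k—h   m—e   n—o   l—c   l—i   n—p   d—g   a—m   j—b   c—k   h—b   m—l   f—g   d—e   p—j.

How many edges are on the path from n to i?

Walking from n: n – p – j – b – h – k – c – l – i. Length 8.

8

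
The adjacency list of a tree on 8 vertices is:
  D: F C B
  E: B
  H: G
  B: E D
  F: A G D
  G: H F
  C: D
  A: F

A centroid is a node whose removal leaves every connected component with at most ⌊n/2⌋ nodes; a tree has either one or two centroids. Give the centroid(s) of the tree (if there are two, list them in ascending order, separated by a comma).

D, F

Removing D splits the tree into components of sizes 4, 2, 1; the largest is 4 ≤ ⌊8/2⌋ = 4.
Its neighbour F also leaves a largest component of size 4, so both are centroids.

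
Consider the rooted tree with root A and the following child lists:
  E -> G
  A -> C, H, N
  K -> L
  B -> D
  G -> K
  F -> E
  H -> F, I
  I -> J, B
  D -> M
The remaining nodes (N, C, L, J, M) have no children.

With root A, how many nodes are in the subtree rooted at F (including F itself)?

5

F's subtree: {F, E, G, K, L}, size 5.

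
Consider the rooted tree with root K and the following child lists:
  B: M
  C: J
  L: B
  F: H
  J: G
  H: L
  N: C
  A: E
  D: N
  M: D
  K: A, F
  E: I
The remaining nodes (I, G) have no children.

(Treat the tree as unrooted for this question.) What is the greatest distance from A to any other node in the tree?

11

A farthest node from A is G.
The path A – K – F – H – L – B – M – D – N – C – J – G has 11 edges.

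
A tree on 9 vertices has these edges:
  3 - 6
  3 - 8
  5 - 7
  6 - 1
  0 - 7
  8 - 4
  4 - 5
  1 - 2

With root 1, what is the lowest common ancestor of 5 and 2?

Path 5→root: 5 4 8 3 6 1; path 2→root: 2 1.
First common node: 1.

1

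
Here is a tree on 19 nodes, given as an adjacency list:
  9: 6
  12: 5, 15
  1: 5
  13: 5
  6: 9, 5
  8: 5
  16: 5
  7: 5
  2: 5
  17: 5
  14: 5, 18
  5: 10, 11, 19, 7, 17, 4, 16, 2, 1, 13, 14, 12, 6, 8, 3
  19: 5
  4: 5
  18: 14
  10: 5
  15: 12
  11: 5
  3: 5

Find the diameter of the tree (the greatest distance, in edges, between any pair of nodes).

BFS from 18 reaches 15 last, at distance 4; BFS from 15 confirms no node is farther.
Path: 18 - 14 - 5 - 12 - 15.

4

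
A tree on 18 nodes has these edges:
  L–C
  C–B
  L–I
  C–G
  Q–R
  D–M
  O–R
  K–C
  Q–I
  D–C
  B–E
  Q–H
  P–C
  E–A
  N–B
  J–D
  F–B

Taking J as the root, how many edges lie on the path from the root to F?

Climbing from F to the root: F → B → C → D → J. That's 4 steps.

4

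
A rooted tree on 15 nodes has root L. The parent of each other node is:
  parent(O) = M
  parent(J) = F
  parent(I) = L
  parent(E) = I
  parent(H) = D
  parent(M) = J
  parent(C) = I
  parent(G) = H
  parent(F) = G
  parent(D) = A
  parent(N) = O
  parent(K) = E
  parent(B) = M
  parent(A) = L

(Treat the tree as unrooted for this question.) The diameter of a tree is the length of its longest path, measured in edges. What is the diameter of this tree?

12

Starting from K, a farthest node is N at distance 12.
One longest path: K - E - I - L - A - D - H - G - F - J - M - O - N.
So the diameter is 12.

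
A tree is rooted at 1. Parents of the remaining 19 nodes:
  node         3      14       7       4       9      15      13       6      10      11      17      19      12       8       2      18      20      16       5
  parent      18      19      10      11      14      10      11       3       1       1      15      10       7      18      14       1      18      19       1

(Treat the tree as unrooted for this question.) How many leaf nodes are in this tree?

Degree-1 nodes: 2, 4, 5, 6, 8, 9, 12, 13, 16, 17, 20 — 11 of them.

11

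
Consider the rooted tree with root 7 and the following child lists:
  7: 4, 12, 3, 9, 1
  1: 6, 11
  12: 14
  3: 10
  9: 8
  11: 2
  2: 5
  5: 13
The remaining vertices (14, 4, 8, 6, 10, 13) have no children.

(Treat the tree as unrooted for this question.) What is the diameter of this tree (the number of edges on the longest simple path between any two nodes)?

7

Starting from 13, a farthest node is 14 at distance 7.
One longest path: 13 – 5 – 2 – 11 – 1 – 7 – 12 – 14.
So the diameter is 7.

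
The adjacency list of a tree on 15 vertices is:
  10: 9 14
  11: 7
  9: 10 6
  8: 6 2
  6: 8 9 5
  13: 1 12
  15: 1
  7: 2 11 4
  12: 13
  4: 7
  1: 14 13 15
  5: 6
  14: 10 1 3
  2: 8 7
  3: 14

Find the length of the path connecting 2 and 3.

The path is 2 – 8 – 6 – 9 – 10 – 14 – 3, which has 6 edges.

6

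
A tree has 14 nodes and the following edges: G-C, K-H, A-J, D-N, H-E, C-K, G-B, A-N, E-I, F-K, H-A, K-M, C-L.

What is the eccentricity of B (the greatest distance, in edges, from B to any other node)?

A farthest node from B is D.
The path B–G–C–K–H–A–N–D has 7 edges.

7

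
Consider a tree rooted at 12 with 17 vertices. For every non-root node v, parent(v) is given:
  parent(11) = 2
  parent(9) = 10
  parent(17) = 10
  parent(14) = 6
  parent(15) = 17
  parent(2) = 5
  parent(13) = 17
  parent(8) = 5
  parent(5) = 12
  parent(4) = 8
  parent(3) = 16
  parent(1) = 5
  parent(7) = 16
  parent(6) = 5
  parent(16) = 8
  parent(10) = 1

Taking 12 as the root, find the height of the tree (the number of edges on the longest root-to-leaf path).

A deepest node is 13, reached by 12 → 5 → 1 → 10 → 17 → 13.
That path has 5 edges, so the height is 5.

5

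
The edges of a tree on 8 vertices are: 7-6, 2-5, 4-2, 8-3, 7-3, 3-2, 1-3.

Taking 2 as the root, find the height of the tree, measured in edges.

3

The longest root-to-leaf path is 2 – 3 – 7 – 6 (3 edges).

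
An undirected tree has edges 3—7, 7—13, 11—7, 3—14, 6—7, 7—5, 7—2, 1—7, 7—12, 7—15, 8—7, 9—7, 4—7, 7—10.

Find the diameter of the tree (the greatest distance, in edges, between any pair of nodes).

3

BFS from 14 reaches 2 last, at distance 3; BFS from 2 confirms no node is farther.
Path: 14–3–7–2.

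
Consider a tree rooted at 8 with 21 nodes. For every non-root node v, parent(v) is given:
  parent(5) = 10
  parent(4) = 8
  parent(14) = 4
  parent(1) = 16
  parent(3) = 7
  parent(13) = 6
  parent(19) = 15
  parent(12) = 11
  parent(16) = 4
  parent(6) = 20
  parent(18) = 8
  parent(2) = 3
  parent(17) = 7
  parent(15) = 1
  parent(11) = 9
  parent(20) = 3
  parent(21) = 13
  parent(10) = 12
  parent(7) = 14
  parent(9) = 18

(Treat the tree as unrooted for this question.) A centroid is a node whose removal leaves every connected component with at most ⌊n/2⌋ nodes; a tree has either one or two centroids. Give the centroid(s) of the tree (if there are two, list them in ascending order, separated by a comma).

If 4 is removed the pieces have sizes 9, 7, 4, all ≤ ⌊21/2⌋ = 10.
No neighbour of 4 does as well, so 4 is the unique centroid.

4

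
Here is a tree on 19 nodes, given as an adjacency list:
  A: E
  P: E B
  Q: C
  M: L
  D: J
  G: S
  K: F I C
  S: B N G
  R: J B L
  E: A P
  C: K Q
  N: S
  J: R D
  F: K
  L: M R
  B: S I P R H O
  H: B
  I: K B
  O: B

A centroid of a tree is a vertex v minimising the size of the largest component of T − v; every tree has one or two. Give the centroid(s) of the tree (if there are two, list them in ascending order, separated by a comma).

B

If B is removed the pieces have sizes 5, 5, 3, 3, 1, 1, all ≤ ⌊19/2⌋ = 9.
No neighbour of B does as well, so B is the unique centroid.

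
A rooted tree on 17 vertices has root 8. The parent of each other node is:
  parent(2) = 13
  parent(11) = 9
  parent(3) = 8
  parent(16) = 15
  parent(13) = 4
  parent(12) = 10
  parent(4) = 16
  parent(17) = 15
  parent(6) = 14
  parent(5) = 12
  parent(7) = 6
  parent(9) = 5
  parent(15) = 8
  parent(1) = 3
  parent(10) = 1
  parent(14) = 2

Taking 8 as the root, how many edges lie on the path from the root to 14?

6

8–15–16–4–13–2–14 — 6 edges.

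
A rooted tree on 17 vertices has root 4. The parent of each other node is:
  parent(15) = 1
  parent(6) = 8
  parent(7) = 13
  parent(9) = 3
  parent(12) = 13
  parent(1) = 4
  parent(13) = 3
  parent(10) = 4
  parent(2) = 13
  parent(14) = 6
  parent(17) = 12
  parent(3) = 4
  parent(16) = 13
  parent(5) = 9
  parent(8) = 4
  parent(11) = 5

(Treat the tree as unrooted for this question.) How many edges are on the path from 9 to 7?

3

The path is 9 - 3 - 13 - 7, which has 3 edges.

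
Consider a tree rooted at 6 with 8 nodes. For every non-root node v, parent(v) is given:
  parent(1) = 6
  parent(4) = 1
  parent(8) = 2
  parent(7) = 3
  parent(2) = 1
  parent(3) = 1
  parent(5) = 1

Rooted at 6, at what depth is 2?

6 → 1 → 2 — 2 edges.

2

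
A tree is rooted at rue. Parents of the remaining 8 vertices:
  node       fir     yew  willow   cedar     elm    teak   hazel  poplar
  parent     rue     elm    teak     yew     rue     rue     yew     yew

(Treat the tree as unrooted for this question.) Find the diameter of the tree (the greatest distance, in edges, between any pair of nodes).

5

BFS from willow reaches cedar last, at distance 5; BFS from cedar confirms no node is farther.
Path: willow – teak – rue – elm – yew – cedar.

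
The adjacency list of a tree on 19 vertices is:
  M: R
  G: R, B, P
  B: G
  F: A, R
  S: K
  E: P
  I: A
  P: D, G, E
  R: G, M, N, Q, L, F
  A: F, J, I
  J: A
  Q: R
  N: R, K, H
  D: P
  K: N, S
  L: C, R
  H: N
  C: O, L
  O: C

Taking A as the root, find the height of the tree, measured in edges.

The longest root-to-leaf path is A-F-R-G-P-D (5 edges).

5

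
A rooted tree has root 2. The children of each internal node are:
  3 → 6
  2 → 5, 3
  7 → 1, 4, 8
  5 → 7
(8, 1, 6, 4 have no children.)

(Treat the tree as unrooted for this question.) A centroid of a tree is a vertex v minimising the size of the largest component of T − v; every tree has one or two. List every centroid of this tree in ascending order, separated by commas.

5, 7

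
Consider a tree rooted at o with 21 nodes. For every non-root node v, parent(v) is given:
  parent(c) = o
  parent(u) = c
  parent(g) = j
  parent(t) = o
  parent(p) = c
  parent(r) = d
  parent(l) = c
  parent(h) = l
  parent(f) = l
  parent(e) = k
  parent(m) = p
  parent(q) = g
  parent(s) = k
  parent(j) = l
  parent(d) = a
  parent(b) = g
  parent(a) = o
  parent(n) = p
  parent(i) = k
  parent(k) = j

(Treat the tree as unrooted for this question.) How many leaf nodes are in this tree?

Degree-1 nodes: b, e, f, h, i, m, n, q, r, s, t, u — 12 of them.

12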